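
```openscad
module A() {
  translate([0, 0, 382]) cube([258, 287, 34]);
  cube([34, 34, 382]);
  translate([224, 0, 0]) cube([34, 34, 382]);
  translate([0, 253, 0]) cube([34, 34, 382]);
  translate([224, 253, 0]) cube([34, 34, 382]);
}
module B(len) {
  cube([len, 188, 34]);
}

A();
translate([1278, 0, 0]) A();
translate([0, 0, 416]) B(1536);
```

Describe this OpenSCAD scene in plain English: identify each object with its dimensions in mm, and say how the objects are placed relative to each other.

A is a simple wooden stool: a rectangular seat 258 mm (x) by 287 mm (y), 34 mm thick, top face at z = 416 mm, on four square legs, each 34×34 mm in cross-section. The legs rest on z = 0, each flush with a corner of the seat.

B is a rectangular beam 1536 mm long (x), 188 mm deep (y), 34 mm thick (z).

The beam spans the tops of two stools placed 1020 mm apart, resting at z = 416 mm.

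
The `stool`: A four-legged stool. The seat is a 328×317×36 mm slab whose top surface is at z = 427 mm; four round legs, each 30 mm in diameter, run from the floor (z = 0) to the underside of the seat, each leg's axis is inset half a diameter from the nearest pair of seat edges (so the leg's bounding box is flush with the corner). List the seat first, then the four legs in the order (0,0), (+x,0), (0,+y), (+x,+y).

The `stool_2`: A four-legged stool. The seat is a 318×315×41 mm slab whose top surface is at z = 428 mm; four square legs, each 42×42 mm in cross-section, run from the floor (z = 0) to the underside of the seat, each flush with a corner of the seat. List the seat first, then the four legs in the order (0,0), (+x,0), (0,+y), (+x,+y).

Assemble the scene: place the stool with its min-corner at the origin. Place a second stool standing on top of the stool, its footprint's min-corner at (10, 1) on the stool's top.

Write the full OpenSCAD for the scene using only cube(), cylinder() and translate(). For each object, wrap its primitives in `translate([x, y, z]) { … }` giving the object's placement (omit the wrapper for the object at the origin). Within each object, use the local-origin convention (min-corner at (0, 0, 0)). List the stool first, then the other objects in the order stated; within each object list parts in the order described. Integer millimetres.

translate([0, 0, 391]) cube([328, 317, 36]);
translate([15, 15, 0]) cylinder(h = 391, r = 15);
translate([313, 15, 0]) cylinder(h = 391, r = 15);
translate([15, 302, 0]) cylinder(h = 391, r = 15);
translate([313, 302, 0]) cylinder(h = 391, r = 15);
translate([10, 1, 427]) {
  translate([0, 0, 387]) cube([318, 315, 41]);
  cube([42, 42, 387]);
  translate([276, 0, 0]) cube([42, 42, 387]);
  translate([0, 273, 0]) cube([42, 42, 387]);
  translate([276, 273, 0]) cube([42, 42, 387]);
}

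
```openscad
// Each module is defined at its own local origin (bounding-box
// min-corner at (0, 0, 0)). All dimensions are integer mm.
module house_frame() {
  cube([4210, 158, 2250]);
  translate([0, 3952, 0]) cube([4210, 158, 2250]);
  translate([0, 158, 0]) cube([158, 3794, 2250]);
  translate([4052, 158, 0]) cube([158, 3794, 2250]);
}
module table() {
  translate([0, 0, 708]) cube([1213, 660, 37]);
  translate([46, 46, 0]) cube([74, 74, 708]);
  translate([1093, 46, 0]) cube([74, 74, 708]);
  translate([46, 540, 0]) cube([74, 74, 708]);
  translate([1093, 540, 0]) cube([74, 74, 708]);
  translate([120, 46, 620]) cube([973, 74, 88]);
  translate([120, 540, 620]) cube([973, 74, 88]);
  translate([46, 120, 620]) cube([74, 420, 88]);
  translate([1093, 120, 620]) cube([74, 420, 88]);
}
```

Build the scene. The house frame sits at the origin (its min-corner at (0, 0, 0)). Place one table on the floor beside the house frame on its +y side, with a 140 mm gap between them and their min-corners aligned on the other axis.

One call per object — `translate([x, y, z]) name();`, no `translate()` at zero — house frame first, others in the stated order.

house_frame();
translate([0, 4250, 0]) table();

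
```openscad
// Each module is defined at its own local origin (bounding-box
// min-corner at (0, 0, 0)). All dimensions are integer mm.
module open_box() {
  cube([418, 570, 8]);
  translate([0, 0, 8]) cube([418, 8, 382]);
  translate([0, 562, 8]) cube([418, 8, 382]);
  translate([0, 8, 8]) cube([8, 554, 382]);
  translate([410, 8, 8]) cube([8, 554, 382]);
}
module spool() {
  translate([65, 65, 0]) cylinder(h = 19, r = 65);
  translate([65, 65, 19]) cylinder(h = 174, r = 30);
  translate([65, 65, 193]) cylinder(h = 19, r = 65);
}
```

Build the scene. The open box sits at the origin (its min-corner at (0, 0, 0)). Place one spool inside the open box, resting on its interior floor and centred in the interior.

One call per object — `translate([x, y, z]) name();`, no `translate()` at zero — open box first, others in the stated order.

open_box();
translate([144, 220, 8]) spool();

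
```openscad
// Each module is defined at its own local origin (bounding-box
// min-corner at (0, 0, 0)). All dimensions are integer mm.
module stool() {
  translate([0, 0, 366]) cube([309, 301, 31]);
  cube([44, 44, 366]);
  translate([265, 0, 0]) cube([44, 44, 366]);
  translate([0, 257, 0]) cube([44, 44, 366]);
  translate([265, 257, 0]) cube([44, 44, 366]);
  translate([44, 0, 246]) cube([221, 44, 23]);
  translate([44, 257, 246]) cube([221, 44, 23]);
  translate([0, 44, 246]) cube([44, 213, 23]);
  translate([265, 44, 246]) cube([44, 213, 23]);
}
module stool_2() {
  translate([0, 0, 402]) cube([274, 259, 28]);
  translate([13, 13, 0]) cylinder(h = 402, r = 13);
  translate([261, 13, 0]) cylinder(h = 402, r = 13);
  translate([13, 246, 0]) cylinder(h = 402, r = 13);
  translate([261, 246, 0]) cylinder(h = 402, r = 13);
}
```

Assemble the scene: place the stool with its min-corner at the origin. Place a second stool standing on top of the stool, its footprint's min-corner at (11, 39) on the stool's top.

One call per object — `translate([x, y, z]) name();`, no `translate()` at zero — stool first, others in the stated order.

stool();
translate([11, 39, 397]) stool_2();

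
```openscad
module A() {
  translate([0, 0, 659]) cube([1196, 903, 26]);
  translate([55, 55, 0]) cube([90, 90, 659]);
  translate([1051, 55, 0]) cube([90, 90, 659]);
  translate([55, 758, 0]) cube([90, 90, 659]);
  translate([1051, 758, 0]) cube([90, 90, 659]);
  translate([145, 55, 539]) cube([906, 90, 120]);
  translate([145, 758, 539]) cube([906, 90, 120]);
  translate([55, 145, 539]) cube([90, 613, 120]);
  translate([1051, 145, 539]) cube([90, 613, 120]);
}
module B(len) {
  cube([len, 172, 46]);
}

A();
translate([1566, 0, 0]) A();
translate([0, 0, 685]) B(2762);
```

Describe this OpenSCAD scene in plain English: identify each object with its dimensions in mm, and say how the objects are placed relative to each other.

A is a rectangular dining table. The top is 1196×903×26 mm with its upper surface at z = 685 mm. It stands on four 90×90 mm square legs, each inset 55 mm from the nearest pair of top edges, running from the floor to the underside of the top. Four apron rails, 90 mm thick and 120 mm tall, run between adjacent legs with their top edges flush with the underside of the top and their outer faces flush with the legs' outer faces.

B is a rectangular beam 2762 mm long (x), 172 mm deep (y), 46 mm thick (z).

The beam spans the tops of two tables placed 370 mm apart, resting at z = 685 mm.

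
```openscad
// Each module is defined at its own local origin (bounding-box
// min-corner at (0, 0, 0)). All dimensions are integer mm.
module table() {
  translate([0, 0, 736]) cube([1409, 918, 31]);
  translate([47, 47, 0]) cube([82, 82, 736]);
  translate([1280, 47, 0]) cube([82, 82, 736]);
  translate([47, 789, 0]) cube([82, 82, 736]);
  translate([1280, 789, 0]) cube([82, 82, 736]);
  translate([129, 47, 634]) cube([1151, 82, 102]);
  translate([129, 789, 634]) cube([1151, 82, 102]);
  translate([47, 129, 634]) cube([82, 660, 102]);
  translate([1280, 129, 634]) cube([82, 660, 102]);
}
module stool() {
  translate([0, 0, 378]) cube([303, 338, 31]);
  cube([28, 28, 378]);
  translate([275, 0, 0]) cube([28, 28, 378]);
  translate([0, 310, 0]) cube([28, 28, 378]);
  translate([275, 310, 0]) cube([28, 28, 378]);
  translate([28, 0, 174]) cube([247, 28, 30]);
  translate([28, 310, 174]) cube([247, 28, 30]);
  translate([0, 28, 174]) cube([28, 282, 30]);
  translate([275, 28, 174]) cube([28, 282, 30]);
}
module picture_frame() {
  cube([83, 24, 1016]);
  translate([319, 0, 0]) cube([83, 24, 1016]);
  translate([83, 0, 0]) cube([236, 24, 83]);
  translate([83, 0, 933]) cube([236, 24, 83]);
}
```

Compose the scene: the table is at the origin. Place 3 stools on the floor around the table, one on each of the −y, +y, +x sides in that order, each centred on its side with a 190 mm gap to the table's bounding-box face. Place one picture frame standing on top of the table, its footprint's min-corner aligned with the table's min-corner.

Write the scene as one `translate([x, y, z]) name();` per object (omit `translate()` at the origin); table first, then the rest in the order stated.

table();
translate([553, -528, 0]) stool();
translate([553, 1108, 0]) stool();
translate([1599, 290, 0]) stool();
translate([0, 0, 767]) picture_frame();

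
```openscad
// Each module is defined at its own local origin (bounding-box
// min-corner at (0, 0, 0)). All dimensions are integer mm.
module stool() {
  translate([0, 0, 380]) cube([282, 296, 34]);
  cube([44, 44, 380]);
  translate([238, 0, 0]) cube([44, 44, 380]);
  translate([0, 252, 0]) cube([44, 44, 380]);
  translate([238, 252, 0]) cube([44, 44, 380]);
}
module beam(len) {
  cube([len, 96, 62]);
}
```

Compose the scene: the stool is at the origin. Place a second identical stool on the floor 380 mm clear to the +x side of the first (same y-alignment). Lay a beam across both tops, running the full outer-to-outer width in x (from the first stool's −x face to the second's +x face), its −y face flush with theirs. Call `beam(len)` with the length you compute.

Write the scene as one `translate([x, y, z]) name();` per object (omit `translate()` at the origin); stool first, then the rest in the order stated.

stool();
translate([662, 0, 0]) stool();
translate([0, 0, 414]) beam(944);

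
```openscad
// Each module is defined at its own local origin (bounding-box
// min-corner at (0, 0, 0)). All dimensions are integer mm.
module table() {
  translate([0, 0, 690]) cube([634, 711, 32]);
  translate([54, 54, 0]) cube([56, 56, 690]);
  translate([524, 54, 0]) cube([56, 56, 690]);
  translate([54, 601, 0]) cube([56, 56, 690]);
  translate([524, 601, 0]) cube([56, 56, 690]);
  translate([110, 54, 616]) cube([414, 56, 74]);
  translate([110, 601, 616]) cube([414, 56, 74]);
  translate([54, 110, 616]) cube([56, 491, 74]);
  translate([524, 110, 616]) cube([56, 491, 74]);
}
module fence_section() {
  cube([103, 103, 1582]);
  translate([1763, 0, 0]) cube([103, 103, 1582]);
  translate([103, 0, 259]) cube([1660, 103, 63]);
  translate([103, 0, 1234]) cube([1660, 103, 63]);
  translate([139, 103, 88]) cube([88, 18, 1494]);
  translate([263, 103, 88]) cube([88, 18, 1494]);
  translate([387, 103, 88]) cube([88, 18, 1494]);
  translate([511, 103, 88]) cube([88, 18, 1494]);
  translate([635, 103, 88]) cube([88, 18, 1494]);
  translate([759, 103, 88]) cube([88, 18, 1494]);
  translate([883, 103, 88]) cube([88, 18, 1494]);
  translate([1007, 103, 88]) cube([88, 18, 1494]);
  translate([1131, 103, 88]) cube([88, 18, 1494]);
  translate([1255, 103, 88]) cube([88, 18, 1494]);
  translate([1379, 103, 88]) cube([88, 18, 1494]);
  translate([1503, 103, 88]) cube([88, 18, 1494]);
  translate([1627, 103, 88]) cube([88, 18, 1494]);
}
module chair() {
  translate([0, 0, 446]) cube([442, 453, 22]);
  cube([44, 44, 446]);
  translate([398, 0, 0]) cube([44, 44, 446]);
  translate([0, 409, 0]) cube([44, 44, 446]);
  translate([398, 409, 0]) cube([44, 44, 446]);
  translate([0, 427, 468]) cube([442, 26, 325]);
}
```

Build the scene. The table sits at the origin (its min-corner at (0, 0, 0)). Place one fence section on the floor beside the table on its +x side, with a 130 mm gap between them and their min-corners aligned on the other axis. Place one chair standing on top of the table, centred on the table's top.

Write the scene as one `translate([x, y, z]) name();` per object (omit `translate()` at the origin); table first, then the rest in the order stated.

table();
translate([764, 0, 0]) fence_section();
translate([96, 129, 722]) chair();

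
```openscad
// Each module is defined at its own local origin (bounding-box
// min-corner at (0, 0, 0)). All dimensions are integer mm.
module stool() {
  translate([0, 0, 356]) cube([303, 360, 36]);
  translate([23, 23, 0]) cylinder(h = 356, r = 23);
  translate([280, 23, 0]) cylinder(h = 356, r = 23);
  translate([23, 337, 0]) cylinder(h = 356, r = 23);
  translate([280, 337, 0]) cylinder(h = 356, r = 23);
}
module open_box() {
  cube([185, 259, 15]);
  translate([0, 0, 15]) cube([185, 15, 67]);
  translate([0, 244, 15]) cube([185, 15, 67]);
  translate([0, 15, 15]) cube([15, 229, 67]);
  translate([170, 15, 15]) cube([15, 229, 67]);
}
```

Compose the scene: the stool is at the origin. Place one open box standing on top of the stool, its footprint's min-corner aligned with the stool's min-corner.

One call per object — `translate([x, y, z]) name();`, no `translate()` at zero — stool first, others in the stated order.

stool();
translate([0, 0, 392]) open_box();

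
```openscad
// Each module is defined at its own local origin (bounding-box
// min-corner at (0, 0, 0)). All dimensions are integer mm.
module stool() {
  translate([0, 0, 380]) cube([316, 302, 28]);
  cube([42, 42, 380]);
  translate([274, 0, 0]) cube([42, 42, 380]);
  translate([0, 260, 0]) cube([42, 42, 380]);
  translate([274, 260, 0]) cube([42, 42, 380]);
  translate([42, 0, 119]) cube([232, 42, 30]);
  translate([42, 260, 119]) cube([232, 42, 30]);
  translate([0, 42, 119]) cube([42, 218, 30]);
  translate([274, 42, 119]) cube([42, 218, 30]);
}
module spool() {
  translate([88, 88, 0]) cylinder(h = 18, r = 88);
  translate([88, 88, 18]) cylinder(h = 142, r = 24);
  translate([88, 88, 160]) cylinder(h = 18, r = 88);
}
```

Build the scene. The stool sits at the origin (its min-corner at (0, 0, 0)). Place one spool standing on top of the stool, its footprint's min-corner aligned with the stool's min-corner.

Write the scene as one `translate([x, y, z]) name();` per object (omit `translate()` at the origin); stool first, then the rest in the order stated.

stool();
translate([0, 0, 408]) spool();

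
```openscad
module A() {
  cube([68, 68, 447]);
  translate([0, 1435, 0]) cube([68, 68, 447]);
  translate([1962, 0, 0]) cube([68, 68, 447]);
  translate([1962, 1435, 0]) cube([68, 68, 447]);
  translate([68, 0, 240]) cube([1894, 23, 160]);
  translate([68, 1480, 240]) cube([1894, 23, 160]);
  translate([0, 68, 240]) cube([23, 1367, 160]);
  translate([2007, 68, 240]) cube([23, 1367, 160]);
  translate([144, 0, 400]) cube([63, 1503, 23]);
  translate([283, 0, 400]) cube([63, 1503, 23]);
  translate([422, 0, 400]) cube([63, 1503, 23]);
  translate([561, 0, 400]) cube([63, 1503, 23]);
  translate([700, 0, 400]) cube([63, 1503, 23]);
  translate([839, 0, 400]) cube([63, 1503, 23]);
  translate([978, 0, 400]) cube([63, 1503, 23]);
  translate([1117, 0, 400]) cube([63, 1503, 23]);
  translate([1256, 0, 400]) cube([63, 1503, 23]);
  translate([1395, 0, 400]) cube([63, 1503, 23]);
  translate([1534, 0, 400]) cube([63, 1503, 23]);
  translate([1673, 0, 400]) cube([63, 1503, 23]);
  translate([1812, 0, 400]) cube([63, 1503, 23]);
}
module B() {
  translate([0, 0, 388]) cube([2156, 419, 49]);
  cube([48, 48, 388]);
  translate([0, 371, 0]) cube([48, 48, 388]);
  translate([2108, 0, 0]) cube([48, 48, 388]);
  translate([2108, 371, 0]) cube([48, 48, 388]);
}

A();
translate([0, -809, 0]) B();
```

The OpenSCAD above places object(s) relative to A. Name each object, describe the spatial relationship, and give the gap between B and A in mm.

A is a bed frame. B is a bench. The bench is on the floor beside the bed frame on its −y side. The gap between the bench and the bed frame is 390 mm.

The bench's nearest face is 390 mm from the bed frame's −y face.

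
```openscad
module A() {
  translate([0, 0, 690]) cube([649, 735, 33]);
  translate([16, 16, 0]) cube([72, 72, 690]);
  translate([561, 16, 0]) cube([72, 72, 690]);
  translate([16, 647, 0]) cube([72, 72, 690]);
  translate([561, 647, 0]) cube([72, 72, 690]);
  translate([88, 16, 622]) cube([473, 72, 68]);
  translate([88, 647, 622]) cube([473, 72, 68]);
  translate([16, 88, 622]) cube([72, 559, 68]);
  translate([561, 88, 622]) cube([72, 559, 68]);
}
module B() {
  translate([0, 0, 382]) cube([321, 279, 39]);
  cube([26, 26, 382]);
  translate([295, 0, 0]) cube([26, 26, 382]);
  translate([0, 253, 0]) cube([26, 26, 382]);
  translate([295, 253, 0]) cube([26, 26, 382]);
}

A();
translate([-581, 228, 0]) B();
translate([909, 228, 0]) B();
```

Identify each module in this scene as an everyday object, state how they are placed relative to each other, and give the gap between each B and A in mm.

Each stool's nearest face is 260 mm from the table's bounding box.

A is a table. B is a stool. Two stools sit around the table at the −x, +x sides. The gap between each stool and the table is 260 mm.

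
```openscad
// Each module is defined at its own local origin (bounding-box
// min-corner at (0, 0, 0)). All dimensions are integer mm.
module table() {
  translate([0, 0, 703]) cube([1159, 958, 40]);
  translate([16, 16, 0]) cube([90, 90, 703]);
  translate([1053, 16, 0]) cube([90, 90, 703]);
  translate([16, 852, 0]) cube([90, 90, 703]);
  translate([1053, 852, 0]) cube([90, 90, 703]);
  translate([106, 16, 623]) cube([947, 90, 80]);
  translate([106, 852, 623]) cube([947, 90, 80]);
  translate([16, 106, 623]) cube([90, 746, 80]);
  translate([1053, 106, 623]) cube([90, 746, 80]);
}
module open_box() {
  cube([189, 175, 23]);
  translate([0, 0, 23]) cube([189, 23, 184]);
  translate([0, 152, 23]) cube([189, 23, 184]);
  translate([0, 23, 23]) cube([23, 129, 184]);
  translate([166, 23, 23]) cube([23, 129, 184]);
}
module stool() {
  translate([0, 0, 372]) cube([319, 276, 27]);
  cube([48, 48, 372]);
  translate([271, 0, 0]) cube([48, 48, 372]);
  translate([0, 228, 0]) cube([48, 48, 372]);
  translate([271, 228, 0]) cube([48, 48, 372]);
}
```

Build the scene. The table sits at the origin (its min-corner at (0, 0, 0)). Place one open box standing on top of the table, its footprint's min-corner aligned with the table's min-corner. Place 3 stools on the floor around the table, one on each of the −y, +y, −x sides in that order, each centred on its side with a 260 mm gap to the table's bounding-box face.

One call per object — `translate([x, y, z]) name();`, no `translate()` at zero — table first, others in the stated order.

table();
translate([0, 0, 743]) open_box();
translate([420, -536, 0]) stool();
translate([420, 1218, 0]) stool();
translate([-579, 341, 0]) stool();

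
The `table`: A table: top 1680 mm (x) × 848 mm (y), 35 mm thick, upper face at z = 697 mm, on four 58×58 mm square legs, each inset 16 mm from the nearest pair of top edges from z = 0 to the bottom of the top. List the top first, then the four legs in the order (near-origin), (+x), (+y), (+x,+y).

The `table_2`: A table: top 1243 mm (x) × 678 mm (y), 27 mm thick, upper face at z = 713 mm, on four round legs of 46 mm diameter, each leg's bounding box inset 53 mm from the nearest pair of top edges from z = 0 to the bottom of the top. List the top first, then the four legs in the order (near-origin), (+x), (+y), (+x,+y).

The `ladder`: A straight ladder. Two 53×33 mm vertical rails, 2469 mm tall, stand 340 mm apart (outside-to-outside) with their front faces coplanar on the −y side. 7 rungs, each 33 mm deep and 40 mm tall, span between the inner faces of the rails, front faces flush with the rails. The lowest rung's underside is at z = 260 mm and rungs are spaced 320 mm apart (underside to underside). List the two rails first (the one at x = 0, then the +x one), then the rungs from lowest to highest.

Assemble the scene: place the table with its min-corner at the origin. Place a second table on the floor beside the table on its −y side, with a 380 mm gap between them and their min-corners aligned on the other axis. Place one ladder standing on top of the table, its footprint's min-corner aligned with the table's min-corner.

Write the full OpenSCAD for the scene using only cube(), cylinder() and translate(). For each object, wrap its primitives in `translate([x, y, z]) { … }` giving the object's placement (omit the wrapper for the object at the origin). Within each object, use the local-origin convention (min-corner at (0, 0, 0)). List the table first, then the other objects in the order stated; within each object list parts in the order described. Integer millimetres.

translate([0, 0, 662]) cube([1680, 848, 35]);
translate([16, 16, 0]) cube([58, 58, 662]);
translate([1606, 16, 0]) cube([58, 58, 662]);
translate([16, 774, 0]) cube([58, 58, 662]);
translate([1606, 774, 0]) cube([58, 58, 662]);
translate([0, -1058, 0]) {
  translate([0, 0, 686]) cube([1243, 678, 27]);
  translate([76, 76, 0]) cylinder(h = 686, r = 23);
  translate([1167, 76, 0]) cylinder(h = 686, r = 23);
  translate([76, 602, 0]) cylinder(h = 686, r = 23);
  translate([1167, 602, 0]) cylinder(h = 686, r = 23);
}
translate([0, 0, 697]) {
  cube([53, 33, 2469]);
  translate([287, 0, 0]) cube([53, 33, 2469]);
  translate([53, 0, 260]) cube([234, 33, 40]);
  translate([53, 0, 580]) cube([234, 33, 40]);
  translate([53, 0, 900]) cube([234, 33, 40]);
  translate([53, 0, 1220]) cube([234, 33, 40]);
  translate([53, 0, 1540]) cube([234, 33, 40]);
  translate([53, 0, 1860]) cube([234, 33, 40]);
  translate([53, 0, 2180]) cube([234, 33, 40]);
}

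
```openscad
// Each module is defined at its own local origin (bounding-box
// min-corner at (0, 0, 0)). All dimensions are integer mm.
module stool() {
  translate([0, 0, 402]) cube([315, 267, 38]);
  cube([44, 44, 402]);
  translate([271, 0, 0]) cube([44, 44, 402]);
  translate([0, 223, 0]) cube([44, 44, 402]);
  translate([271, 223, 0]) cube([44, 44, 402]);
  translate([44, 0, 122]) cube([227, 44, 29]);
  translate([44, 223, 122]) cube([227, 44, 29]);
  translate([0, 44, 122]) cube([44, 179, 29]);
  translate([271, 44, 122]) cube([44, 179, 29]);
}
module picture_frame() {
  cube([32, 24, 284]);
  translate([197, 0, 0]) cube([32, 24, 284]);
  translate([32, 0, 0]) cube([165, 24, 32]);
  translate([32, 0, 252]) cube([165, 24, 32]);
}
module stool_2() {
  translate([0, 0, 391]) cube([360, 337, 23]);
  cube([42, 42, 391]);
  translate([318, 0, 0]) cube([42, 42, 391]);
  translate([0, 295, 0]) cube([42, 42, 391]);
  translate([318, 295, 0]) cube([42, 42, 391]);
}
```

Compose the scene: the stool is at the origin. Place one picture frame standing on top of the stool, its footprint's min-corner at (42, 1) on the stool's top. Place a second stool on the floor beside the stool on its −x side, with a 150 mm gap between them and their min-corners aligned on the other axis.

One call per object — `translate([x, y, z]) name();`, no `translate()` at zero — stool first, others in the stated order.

stool();
translate([42, 1, 440]) picture_frame();
translate([-510, 0, 0]) stool_2();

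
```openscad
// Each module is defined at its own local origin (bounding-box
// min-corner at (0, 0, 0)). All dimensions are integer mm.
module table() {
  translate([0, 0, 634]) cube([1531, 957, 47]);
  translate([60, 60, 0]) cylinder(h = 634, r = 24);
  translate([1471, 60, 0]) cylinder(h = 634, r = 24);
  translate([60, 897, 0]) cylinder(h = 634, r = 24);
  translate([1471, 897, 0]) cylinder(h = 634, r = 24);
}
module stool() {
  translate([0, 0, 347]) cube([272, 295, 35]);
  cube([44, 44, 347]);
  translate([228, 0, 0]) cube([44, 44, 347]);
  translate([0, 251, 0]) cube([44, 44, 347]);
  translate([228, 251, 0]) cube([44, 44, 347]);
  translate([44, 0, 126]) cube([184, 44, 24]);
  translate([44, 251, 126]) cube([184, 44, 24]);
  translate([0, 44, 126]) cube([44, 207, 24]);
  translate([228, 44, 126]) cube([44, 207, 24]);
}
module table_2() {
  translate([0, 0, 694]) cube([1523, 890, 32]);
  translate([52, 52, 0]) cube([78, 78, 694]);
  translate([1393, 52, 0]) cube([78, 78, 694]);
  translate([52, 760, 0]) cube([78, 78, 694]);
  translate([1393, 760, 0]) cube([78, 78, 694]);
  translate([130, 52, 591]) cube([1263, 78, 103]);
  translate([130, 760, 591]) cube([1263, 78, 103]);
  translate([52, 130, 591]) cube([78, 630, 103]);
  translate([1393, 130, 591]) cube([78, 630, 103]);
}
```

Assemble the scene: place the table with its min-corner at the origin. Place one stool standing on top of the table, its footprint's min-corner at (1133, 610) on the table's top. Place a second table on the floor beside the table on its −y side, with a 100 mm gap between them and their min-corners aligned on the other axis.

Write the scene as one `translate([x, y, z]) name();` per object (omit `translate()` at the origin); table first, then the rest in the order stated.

table();
translate([1133, 610, 681]) stool();
translate([0, -990, 0]) table_2();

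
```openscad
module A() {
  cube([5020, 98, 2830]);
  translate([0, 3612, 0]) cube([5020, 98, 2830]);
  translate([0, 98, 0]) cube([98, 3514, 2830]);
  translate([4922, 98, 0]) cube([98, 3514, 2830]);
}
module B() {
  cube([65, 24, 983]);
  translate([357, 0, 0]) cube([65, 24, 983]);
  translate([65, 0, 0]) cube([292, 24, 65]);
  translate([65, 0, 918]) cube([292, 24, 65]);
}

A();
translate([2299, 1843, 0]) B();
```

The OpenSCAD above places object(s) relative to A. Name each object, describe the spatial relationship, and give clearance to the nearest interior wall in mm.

Clearances: x = 2201, y = 1745; minimum 1745 mm.

A is a house frame. B is a picture frame. The picture frame sits inside the house frame, centred. The clearance to the nearest interior wall is 1745 mm.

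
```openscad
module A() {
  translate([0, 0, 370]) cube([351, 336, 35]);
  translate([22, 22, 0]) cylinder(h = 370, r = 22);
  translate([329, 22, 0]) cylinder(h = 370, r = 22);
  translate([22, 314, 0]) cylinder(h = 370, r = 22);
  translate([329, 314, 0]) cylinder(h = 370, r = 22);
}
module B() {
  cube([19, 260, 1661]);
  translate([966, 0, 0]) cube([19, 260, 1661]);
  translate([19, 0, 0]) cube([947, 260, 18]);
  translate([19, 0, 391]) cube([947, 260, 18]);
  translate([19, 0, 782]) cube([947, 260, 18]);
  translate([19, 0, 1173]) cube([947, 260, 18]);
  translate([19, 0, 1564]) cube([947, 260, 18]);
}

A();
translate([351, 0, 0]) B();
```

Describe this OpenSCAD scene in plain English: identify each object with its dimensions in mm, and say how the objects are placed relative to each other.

A is a four-legged stool. The seat is 351×336 mm, 35 mm thick, top at z = 405 mm. It stands on four round legs, each 44 mm in diameter, from z = 0 to the seat underside, each leg's axis is inset half a diameter from the nearest pair of seat edges (so the leg's bounding box is flush with the corner).

B is a bookshelf 985 mm wide overall, 260 mm deep and 1661 mm tall. The two sides are 19 mm thick vertical panels. 5 horizontal shelves of 18 mm thickness span between the inner faces of the sides; the lowest shelf sits on the floor and shelves are stacked with a clear vertical gap of 373 mm between each pair.

The bookshelf is against the stool's +x side, with their −y faces flush.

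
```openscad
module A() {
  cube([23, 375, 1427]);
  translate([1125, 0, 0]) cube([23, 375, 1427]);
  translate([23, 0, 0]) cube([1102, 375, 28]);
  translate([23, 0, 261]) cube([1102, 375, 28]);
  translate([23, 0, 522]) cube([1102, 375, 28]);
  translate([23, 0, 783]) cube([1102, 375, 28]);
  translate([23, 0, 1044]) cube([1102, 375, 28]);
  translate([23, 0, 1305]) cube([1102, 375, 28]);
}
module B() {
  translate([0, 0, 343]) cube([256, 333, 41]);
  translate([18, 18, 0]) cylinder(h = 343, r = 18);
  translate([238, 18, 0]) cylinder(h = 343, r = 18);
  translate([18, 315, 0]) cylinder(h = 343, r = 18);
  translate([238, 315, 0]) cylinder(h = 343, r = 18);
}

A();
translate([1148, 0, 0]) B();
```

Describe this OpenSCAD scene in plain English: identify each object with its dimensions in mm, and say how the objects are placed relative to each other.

A is an open bookshelf. Two side panels, each 23 mm thick, 375 mm deep and 1427 mm tall, stand 1148 mm apart (outside-to-outside). Between them sit 6 shelves, each 28 mm thick and 375 mm deep, spanning the full gap between the sides. The bottom shelf rests on the floor (its underside at z = 0) and the clear gap between one shelf's top and the next shelf's underside is 233 mm.

B is a four-legged stool. The seat is a 256×333×41 mm slab whose top surface is at z = 384 mm; four round legs, each 36 mm in diameter, run from the floor (z = 0) to the underside of the seat, each leg's axis is inset half a diameter from the nearest pair of seat edges (so the leg's bounding box is flush with the corner).

The stool is against the bookshelf's +x side, with their −y faces flush.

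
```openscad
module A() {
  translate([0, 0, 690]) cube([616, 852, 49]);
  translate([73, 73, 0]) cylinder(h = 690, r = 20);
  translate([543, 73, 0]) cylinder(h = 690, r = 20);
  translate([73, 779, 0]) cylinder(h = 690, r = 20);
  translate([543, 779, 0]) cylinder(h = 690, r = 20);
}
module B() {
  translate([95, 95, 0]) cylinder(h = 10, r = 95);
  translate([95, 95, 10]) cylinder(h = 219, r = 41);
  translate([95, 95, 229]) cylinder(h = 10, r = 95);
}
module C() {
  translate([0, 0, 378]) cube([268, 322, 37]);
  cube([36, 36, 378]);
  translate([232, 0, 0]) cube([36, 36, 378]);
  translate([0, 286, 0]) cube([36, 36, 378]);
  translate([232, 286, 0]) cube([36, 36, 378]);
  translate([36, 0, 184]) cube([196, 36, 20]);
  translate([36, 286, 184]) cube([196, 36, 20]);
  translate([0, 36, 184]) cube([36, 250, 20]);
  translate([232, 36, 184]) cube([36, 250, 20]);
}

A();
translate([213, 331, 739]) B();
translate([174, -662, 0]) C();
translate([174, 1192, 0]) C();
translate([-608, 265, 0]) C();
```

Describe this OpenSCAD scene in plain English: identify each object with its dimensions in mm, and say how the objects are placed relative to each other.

A is a table with a 616×852 mm rectangular top, 49 mm thick, top surface at z = 739 mm, supported by four round legs of 40 mm diameter, each leg's bounding box inset 53 mm from the nearest pair of top edges, running from the floor.

B is a spool: two coaxial disc flanges of radius 95 mm and thickness 10 mm, joined by a core cylinder of radius 41 mm and height 219 mm. The lower flange rests on z = 0 and the three cylinders share a vertical axis.

C is a four-legged stool. The seat is 268×322 mm, 37 mm thick, top at z = 415 mm. It stands on four square legs, each 36×36 mm in cross-section, from z = 0 to the seat underside, each flush with a corner of the seat. Four stretchers, 36 mm wide and 20 mm tall, connect adjacent legs with their undersides at z = 184 mm, each running between the inner faces of the legs it joins and aligned with the legs' outer faces on the other axis.

The spool is on top of the table, centred. Three stools sit around the table at the −y, +y, −x sides.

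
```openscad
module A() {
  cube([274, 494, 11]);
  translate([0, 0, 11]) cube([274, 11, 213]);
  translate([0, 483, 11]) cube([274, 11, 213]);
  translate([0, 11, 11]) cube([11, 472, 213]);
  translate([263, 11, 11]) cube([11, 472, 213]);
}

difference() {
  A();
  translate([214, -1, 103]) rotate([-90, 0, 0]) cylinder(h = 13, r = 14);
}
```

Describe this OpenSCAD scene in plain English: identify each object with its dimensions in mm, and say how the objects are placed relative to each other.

A is an open-topped rectangular box: outside dimensions 274×494×224 mm, with a uniform wall and base thickness of 11 mm. The base is a full 274×494 slab on the floor; four walls sit on top of the base. The front and back walls (the −y and +y sides) span the full width; the two side walls fit between them.

The open box has a circular hole of radius 14 mm through its front wall, centred at (x = 214, z = 103).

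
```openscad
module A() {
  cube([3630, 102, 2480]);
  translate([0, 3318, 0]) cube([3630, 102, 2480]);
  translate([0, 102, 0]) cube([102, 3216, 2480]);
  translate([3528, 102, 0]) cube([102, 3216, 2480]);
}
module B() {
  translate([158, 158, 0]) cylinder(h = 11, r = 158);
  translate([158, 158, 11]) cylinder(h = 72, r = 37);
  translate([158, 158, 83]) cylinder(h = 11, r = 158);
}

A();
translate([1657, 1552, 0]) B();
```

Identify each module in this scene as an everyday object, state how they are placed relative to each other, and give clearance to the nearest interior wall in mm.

Clearances: x = 1555, y = 1450; minimum 1450 mm.

A is a house frame. B is a spool. The spool sits inside the house frame, centred. The clearance to the nearest interior wall is 1450 mm.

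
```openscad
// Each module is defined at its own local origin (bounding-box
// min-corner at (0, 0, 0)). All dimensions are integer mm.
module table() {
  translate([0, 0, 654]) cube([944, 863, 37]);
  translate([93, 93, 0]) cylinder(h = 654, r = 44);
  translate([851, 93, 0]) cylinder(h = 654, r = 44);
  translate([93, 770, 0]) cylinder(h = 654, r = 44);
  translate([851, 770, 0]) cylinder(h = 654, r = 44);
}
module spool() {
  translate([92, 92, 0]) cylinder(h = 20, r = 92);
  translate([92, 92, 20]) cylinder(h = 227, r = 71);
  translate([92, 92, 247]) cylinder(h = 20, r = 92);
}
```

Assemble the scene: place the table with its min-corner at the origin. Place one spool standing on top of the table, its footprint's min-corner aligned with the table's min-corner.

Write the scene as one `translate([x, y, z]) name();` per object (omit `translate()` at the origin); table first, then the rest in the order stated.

table();
translate([0, 0, 691]) spool();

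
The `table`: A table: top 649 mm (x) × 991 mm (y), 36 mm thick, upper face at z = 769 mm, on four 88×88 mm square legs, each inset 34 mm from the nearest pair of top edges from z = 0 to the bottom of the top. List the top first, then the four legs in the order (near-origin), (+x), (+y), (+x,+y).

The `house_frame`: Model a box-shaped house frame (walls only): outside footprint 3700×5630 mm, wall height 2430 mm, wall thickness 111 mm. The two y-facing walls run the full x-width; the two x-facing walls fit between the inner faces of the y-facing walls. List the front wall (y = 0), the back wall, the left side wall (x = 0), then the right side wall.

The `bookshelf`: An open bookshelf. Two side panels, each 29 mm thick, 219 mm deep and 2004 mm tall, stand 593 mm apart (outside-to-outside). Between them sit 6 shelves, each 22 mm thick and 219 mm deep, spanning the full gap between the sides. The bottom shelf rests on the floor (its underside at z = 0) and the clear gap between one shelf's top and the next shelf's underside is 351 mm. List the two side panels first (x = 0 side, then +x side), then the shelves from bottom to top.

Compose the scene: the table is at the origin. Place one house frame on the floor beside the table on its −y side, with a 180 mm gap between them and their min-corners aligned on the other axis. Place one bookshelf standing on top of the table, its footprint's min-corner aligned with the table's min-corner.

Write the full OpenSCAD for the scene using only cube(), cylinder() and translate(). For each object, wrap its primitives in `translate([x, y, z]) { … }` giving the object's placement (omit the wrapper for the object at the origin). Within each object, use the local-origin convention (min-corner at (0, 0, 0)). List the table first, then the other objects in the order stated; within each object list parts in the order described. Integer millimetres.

translate([0, 0, 733]) cube([649, 991, 36]);
translate([34, 34, 0]) cube([88, 88, 733]);
translate([527, 34, 0]) cube([88, 88, 733]);
translate([34, 869, 0]) cube([88, 88, 733]);
translate([527, 869, 0]) cube([88, 88, 733]);
translate([0, -5810, 0]) {
  cube([3700, 111, 2430]);
  translate([0, 5519, 0]) cube([3700, 111, 2430]);
  translate([0, 111, 0]) cube([111, 5408, 2430]);
  translate([3589, 111, 0]) cube([111, 5408, 2430]);
}
translate([0, 0, 769]) {
  cube([29, 219, 2004]);
  translate([564, 0, 0]) cube([29, 219, 2004]);
  translate([29, 0, 0]) cube([535, 219, 22]);
  translate([29, 0, 373]) cube([535, 219, 22]);
  translate([29, 0, 746]) cube([535, 219, 22]);
  translate([29, 0, 1119]) cube([535, 219, 22]);
  translate([29, 0, 1492]) cube([535, 219, 22]);
  translate([29, 0, 1865]) cube([535, 219, 22]);
}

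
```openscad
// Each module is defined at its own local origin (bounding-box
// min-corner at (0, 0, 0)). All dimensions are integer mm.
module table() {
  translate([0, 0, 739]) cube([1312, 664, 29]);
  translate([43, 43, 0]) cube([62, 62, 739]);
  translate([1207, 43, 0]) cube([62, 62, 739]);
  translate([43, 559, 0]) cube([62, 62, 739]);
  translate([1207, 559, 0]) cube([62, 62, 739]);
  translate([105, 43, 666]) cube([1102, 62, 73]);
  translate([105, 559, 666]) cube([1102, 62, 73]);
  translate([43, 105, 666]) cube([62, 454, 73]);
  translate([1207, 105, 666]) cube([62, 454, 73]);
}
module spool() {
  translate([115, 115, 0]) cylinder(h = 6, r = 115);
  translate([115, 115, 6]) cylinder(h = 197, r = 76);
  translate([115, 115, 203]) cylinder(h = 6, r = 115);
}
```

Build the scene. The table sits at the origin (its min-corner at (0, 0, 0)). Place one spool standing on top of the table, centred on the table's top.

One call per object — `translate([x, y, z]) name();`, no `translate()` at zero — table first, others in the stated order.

table();
translate([541, 217, 768]) spool();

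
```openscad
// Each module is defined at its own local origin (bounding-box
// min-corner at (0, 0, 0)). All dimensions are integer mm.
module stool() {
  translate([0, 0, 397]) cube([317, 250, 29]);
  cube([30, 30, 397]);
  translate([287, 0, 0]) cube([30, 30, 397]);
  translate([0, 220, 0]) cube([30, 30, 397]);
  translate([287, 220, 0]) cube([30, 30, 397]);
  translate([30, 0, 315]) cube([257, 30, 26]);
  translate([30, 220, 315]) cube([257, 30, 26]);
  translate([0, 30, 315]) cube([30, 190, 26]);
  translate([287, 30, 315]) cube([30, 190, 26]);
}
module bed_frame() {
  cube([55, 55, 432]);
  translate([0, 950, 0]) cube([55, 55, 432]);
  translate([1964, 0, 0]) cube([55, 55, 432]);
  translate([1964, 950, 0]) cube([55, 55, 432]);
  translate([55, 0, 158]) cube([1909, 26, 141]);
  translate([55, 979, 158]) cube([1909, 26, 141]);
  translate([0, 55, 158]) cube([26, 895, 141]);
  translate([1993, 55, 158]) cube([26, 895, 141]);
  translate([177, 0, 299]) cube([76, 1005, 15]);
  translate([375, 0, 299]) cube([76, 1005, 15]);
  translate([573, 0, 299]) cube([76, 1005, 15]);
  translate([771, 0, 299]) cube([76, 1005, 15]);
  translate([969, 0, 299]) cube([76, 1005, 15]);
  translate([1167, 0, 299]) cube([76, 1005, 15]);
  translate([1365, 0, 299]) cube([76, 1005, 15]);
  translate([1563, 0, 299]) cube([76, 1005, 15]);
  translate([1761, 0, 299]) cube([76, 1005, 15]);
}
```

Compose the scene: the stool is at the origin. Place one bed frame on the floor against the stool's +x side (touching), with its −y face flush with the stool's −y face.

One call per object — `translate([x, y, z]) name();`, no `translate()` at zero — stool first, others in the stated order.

stool();
translate([317, 0, 0]) bed_frame();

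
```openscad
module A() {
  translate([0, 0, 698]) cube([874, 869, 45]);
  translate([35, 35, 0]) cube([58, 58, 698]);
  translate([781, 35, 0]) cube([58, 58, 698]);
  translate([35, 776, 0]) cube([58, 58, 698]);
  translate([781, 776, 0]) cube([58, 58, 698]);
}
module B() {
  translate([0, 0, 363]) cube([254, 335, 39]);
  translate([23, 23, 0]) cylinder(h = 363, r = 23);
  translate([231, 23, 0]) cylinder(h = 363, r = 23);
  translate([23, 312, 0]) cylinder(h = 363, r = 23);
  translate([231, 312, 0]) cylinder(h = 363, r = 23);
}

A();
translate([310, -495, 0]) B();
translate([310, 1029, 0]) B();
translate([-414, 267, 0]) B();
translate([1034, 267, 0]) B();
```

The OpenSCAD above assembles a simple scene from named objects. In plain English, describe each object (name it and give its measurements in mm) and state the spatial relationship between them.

A is a table: top 874 mm (x) × 869 mm (y), 45 mm thick, upper face at z = 743 mm, on four 58×58 mm square legs, each inset 35 mm from the nearest pair of top edges, running from z = 0 to the bottom of the top.

B is a four-legged stool. The seat is 254×335 mm, 39 mm thick, top at z = 402 mm. It stands on four round legs, each 46 mm in diameter, from z = 0 to the seat underside, each leg's axis is inset half a diameter from the nearest pair of seat edges (so the leg's bounding box is flush with the corner).

Four stools sit around the table at the −y, +y, −x, +x sides.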